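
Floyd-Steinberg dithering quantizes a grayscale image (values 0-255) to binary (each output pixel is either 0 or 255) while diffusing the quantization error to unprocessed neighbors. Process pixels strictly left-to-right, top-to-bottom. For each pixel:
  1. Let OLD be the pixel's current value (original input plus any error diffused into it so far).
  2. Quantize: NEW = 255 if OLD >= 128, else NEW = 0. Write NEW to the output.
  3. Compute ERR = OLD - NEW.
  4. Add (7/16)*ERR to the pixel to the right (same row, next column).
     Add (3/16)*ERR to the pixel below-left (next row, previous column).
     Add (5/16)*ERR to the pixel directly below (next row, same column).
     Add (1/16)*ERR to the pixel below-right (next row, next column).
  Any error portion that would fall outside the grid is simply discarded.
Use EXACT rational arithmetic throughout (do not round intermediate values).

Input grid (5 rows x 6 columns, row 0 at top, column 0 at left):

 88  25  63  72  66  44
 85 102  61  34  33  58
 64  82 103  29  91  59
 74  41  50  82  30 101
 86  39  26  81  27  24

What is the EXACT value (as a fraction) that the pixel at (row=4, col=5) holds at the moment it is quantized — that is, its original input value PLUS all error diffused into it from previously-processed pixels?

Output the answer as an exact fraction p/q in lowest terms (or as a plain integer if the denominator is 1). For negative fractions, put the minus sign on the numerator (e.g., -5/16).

Answer: 42657939434125875/562949953421312

Derivation:
(0,0): OLD=88 → NEW=0, ERR=88
(0,1): OLD=127/2 → NEW=0, ERR=127/2
(0,2): OLD=2905/32 → NEW=0, ERR=2905/32
(0,3): OLD=57199/512 → NEW=0, ERR=57199/512
(0,4): OLD=941065/8192 → NEW=0, ERR=941065/8192
(0,5): OLD=12354623/131072 → NEW=0, ERR=12354623/131072
(1,0): OLD=3981/32 → NEW=0, ERR=3981/32
(1,1): OLD=50891/256 → NEW=255, ERR=-14389/256
(1,2): OLD=734775/8192 → NEW=0, ERR=734775/8192
(1,3): OLD=4435667/32768 → NEW=255, ERR=-3920173/32768
(1,4): OLD=86433185/2097152 → NEW=0, ERR=86433185/2097152
(1,5): OLD=3780471831/33554432 → NEW=0, ERR=3780471831/33554432
(2,0): OLD=378217/4096 → NEW=0, ERR=378217/4096
(2,1): OLD=16964163/131072 → NEW=255, ERR=-16459197/131072
(2,2): OLD=105165033/2097152 → NEW=0, ERR=105165033/2097152
(2,3): OLD=451090177/16777216 → NEW=0, ERR=451090177/16777216
(2,4): OLD=69412328611/536870912 → NEW=255, ERR=-67489753949/536870912
(2,5): OLD=358942505125/8589934592 → NEW=0, ERR=358942505125/8589934592
(3,0): OLD=166326377/2097152 → NEW=0, ERR=166326377/2097152
(3,1): OLD=866211397/16777216 → NEW=0, ERR=866211397/16777216
(3,2): OLD=11469173607/134217728 → NEW=0, ERR=11469173607/134217728
(3,3): OLD=922138912461/8589934592 → NEW=0, ERR=922138912461/8589934592
(3,4): OLD=3243373180733/68719476736 → NEW=0, ERR=3243373180733/68719476736
(3,5): OLD=139473298370035/1099511627776 → NEW=0, ERR=139473298370035/1099511627776
(4,0): OLD=32337138487/268435456 → NEW=0, ERR=32337138487/268435456
(4,1): OLD=553265423611/4294967296 → NEW=255, ERR=-541951236869/4294967296
(4,2): OLD=2866148000993/137438953472 → NEW=0, ERR=2866148000993/137438953472
(4,3): OLD=303159705561509/2199023255552 → NEW=255, ERR=-257591224604251/2199023255552
(4,4): OLD=738686534896213/35184372088832 → NEW=0, ERR=738686534896213/35184372088832
(4,5): OLD=42657939434125875/562949953421312 → NEW=0, ERR=42657939434125875/562949953421312
Target (4,5): original=24, with diffused error = 42657939434125875/562949953421312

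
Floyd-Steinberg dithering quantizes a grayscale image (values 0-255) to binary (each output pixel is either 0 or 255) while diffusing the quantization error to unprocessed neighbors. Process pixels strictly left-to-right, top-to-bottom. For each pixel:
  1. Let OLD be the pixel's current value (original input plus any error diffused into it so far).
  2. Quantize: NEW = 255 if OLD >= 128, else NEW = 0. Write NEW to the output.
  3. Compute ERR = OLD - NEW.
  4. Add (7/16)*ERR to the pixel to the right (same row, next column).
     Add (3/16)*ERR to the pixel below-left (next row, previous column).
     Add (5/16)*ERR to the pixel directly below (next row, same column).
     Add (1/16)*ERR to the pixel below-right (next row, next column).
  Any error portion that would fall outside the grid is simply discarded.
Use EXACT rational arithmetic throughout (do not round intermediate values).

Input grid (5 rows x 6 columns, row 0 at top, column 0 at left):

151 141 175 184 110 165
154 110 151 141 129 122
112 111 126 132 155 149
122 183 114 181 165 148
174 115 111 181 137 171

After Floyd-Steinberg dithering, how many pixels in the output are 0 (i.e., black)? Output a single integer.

Answer: 13

Derivation:
(0,0): OLD=151 → NEW=255, ERR=-104
(0,1): OLD=191/2 → NEW=0, ERR=191/2
(0,2): OLD=6937/32 → NEW=255, ERR=-1223/32
(0,3): OLD=85647/512 → NEW=255, ERR=-44913/512
(0,4): OLD=586729/8192 → NEW=0, ERR=586729/8192
(0,5): OLD=25733983/131072 → NEW=255, ERR=-7689377/131072
(1,0): OLD=4461/32 → NEW=255, ERR=-3699/32
(1,1): OLD=19355/256 → NEW=0, ERR=19355/256
(1,2): OLD=1324279/8192 → NEW=255, ERR=-764681/8192
(1,3): OLD=2745611/32768 → NEW=0, ERR=2745611/32768
(1,4): OLD=359782177/2097152 → NEW=255, ERR=-174991583/2097152
(1,5): OLD=2403752087/33554432 → NEW=0, ERR=2403752087/33554432
(2,0): OLD=368857/4096 → NEW=0, ERR=368857/4096
(2,1): OLD=19568803/131072 → NEW=255, ERR=-13854557/131072
(2,2): OLD=148941865/2097152 → NEW=0, ERR=148941865/2097152
(2,3): OLD=2814820257/16777216 → NEW=255, ERR=-1463369823/16777216
(2,4): OLD=58751249123/536870912 → NEW=0, ERR=58751249123/536870912
(2,5): OLD=1838661319781/8589934592 → NEW=255, ERR=-351772001179/8589934592
(3,0): OLD=273305993/2097152 → NEW=255, ERR=-261467767/2097152
(3,1): OLD=1918751253/16777216 → NEW=0, ERR=1918751253/16777216
(3,2): OLD=21913541295/134217728 → NEW=255, ERR=-12311979345/134217728
(3,3): OLD=1190286432621/8589934592 → NEW=255, ERR=-1000146888339/8589934592
(3,4): OLD=9285968840717/68719476736 → NEW=255, ERR=-8237497726963/68719476736
(3,5): OLD=98514516662691/1099511627776 → NEW=0, ERR=98514516662691/1099511627776
(4,0): OLD=42005312423/268435456 → NEW=255, ERR=-26445728857/268435456
(4,1): OLD=354961487035/4294967296 → NEW=0, ERR=354961487035/4294967296
(4,2): OLD=14267311240001/137438953472 → NEW=0, ERR=14267311240001/137438953472
(4,3): OLD=355850183656741/2199023255552 → NEW=255, ERR=-204900746509019/2199023255552
(4,4): OLD=2403003610854133/35184372088832 → NEW=0, ERR=2403003610854133/35184372088832
(4,5): OLD=124630191140848787/562949953421312 → NEW=255, ERR=-18922046981585773/562949953421312
Output grid:
  Row 0: #.##.#  (2 black, running=2)
  Row 1: #.#.#.  (3 black, running=5)
  Row 2: .#.#.#  (3 black, running=8)
  Row 3: #.###.  (2 black, running=10)
  Row 4: #..#.#  (3 black, running=13)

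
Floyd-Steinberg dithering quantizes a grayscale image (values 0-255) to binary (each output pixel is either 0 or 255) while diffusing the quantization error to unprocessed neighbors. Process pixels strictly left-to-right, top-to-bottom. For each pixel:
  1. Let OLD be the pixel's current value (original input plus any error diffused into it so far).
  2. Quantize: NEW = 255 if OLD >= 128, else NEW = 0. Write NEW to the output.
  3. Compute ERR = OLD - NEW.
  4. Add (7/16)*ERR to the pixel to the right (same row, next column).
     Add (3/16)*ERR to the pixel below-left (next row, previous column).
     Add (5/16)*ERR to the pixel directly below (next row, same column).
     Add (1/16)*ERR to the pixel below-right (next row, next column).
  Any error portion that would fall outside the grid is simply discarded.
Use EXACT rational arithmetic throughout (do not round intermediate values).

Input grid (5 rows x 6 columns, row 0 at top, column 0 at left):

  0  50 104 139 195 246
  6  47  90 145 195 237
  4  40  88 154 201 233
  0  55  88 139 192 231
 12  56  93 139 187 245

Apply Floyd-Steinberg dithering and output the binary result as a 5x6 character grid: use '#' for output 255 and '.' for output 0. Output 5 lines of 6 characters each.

Answer: ...###
..#.##
...###
..#.##
...#.#

Derivation:
(0,0): OLD=0 → NEW=0, ERR=0
(0,1): OLD=50 → NEW=0, ERR=50
(0,2): OLD=1007/8 → NEW=0, ERR=1007/8
(0,3): OLD=24841/128 → NEW=255, ERR=-7799/128
(0,4): OLD=344767/2048 → NEW=255, ERR=-177473/2048
(0,5): OLD=6818617/32768 → NEW=255, ERR=-1537223/32768
(1,0): OLD=123/8 → NEW=0, ERR=123/8
(1,1): OLD=5949/64 → NEW=0, ERR=5949/64
(1,2): OLD=331169/2048 → NEW=255, ERR=-191071/2048
(1,3): OLD=628829/8192 → NEW=0, ERR=628829/8192
(1,4): OLD=99037319/524288 → NEW=255, ERR=-34656121/524288
(1,5): OLD=1577096321/8388608 → NEW=255, ERR=-561998719/8388608
(2,0): OLD=26863/1024 → NEW=0, ERR=26863/1024
(2,1): OLD=2096917/32768 → NEW=0, ERR=2096917/32768
(2,2): OLD=56121919/524288 → NEW=0, ERR=56121919/524288
(2,3): OLD=866520903/4194304 → NEW=255, ERR=-203026617/4194304
(2,4): OLD=20320825749/134217728 → NEW=255, ERR=-13904694891/134217728
(2,5): OLD=349198961251/2147483648 → NEW=255, ERR=-198409368989/2147483648
(3,0): OLD=10588831/524288 → NEW=0, ERR=10588831/524288
(3,1): OLD=442684115/4194304 → NEW=0, ERR=442684115/4194304
(3,2): OLD=5454285561/33554432 → NEW=255, ERR=-3102094599/33554432
(3,3): OLD=151810446171/2147483648 → NEW=0, ERR=151810446171/2147483648
(3,4): OLD=2924094781851/17179869184 → NEW=255, ERR=-1456771860069/17179869184
(3,5): OLD=43583217777973/274877906944 → NEW=255, ERR=-26510648492747/274877906944
(4,0): OLD=2556911953/67108864 → NEW=0, ERR=2556911953/67108864
(4,1): OLD=96185457789/1073741824 → NEW=0, ERR=96185457789/1073741824
(4,2): OLD=4231467410983/34359738368 → NEW=0, ERR=4231467410983/34359738368
(4,3): OLD=106263989671203/549755813888 → NEW=255, ERR=-33923742870237/549755813888
(4,4): OLD=1054119280713491/8796093022208 → NEW=0, ERR=1054119280713491/8796093022208
(4,5): OLD=36871948660854949/140737488355328 → NEW=255, ERR=983889130246309/140737488355328
Row 0: ...###
Row 1: ..#.##
Row 2: ...###
Row 3: ..#.##
Row 4: ...#.#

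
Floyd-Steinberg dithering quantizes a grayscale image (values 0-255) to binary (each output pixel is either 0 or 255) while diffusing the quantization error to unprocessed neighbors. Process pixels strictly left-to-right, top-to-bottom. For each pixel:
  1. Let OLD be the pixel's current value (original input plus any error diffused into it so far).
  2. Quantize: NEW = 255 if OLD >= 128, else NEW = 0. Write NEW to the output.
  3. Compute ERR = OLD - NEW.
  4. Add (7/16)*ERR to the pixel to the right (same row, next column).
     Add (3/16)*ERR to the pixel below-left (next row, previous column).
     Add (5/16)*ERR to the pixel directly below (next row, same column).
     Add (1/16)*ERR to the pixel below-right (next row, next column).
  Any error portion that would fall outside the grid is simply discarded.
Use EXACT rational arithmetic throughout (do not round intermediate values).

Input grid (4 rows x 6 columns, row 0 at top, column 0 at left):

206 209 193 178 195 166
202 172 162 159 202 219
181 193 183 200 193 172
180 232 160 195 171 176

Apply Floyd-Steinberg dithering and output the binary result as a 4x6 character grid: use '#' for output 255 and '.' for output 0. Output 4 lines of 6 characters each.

(0,0): OLD=206 → NEW=255, ERR=-49
(0,1): OLD=3001/16 → NEW=255, ERR=-1079/16
(0,2): OLD=41855/256 → NEW=255, ERR=-23425/256
(0,3): OLD=565113/4096 → NEW=255, ERR=-479367/4096
(0,4): OLD=9423951/65536 → NEW=255, ERR=-7287729/65536
(0,5): OLD=123049513/1048576 → NEW=0, ERR=123049513/1048576
(1,0): OLD=44555/256 → NEW=255, ERR=-20725/256
(1,1): OLD=195149/2048 → NEW=0, ERR=195149/2048
(1,2): OLD=9760593/65536 → NEW=255, ERR=-6951087/65536
(1,3): OLD=12964157/262144 → NEW=0, ERR=12964157/262144
(1,4): OLD=3415406295/16777216 → NEW=255, ERR=-862783785/16777216
(1,5): OLD=60726180785/268435456 → NEW=255, ERR=-7724860495/268435456
(2,0): OLD=5687455/32768 → NEW=255, ERR=-2668385/32768
(2,1): OLD=170082757/1048576 → NEW=255, ERR=-97304123/1048576
(2,2): OLD=2088500879/16777216 → NEW=0, ERR=2088500879/16777216
(2,3): OLD=34043648983/134217728 → NEW=255, ERR=-181871657/134217728
(2,4): OLD=747460497413/4294967296 → NEW=255, ERR=-347756163067/4294967296
(2,5): OLD=8546595368563/68719476736 → NEW=0, ERR=8546595368563/68719476736
(3,0): OLD=2301044911/16777216 → NEW=255, ERR=-1977145169/16777216
(3,1): OLD=22775984643/134217728 → NEW=255, ERR=-11449535997/134217728
(3,2): OLD=166995062073/1073741824 → NEW=255, ERR=-106809103047/1073741824
(3,3): OLD=9871931348907/68719476736 → NEW=255, ERR=-7651535218773/68719476736
(3,4): OLD=66090958295115/549755813888 → NEW=0, ERR=66090958295115/549755813888
(3,5): OLD=2308100105844357/8796093022208 → NEW=255, ERR=65096385181317/8796093022208
Row 0: #####.
Row 1: #.#.##
Row 2: ##.##.
Row 3: ####.#

Answer: #####.
#.#.##
##.##.
####.#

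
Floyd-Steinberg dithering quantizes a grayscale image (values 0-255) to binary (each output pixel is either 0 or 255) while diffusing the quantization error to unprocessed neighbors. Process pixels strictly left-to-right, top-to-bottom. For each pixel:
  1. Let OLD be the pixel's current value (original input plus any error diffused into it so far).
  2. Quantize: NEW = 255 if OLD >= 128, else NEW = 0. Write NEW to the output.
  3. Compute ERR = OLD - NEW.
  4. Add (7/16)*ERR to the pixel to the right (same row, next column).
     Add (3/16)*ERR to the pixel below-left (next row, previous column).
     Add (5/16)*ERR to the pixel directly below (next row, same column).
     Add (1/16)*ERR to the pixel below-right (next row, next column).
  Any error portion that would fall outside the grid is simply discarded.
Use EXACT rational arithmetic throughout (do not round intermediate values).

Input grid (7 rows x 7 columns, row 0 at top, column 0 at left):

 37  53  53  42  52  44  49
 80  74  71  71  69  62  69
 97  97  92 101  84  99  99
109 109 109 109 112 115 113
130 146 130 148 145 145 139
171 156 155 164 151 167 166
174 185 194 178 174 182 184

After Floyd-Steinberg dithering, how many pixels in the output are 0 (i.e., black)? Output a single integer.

Answer: 27

Derivation:
(0,0): OLD=37 → NEW=0, ERR=37
(0,1): OLD=1107/16 → NEW=0, ERR=1107/16
(0,2): OLD=21317/256 → NEW=0, ERR=21317/256
(0,3): OLD=321251/4096 → NEW=0, ERR=321251/4096
(0,4): OLD=5656629/65536 → NEW=0, ERR=5656629/65536
(0,5): OLD=85733747/1048576 → NEW=0, ERR=85733747/1048576
(0,6): OLD=1422219813/16777216 → NEW=0, ERR=1422219813/16777216
(1,0): OLD=26761/256 → NEW=0, ERR=26761/256
(1,1): OLD=326207/2048 → NEW=255, ERR=-196033/2048
(1,2): OLD=4861099/65536 → NEW=0, ERR=4861099/65536
(1,3): OLD=39150927/262144 → NEW=255, ERR=-27695793/262144
(1,4): OLD=1174117517/16777216 → NEW=0, ERR=1174117517/16777216
(1,5): OLD=18717638557/134217728 → NEW=255, ERR=-15507882083/134217728
(1,6): OLD=107483909267/2147483648 → NEW=0, ERR=107483909267/2147483648
(2,0): OLD=3660837/32768 → NEW=0, ERR=3660837/32768
(2,1): OLD=143032423/1048576 → NEW=255, ERR=-124354457/1048576
(2,2): OLD=629192181/16777216 → NEW=0, ERR=629192181/16777216
(2,3): OLD=13710233229/134217728 → NEW=0, ERR=13710233229/134217728
(2,4): OLD=131310533725/1073741824 → NEW=0, ERR=131310533725/1073741824
(2,5): OLD=4472069773919/34359738368 → NEW=255, ERR=-4289663509921/34359738368
(2,6): OLD=29026875933577/549755813888 → NEW=0, ERR=29026875933577/549755813888
(3,0): OLD=2041387093/16777216 → NEW=0, ERR=2041387093/16777216
(3,1): OLD=18681371441/134217728 → NEW=255, ERR=-15544149199/134217728
(3,2): OLD=87823844835/1073741824 → NEW=0, ERR=87823844835/1073741824
(3,3): OLD=867495471205/4294967296 → NEW=255, ERR=-227721189275/4294967296
(3,4): OLD=60470779128917/549755813888 → NEW=0, ERR=60470779128917/549755813888
(3,5): OLD=622992345865295/4398046511104 → NEW=255, ERR=-498509514466225/4398046511104
(3,6): OLD=5074099598885649/70368744177664 → NEW=0, ERR=5074099598885649/70368744177664
(4,0): OLD=314195910363/2147483648 → NEW=255, ERR=-233412419877/2147483648
(4,1): OLD=2927343543583/34359738368 → NEW=0, ERR=2927343543583/34359738368
(4,2): OLD=96566865046577/549755813888 → NEW=255, ERR=-43620867494863/549755813888
(4,3): OLD=538556139814507/4398046511104 → NEW=0, ERR=538556139814507/4398046511104
(4,4): OLD=7331738504201617/35184372088832 → NEW=255, ERR=-1640276378450543/35184372088832
(4,5): OLD=123373414561733201/1125899906842624 → NEW=0, ERR=123373414561733201/1125899906842624
(4,6): OLD=3645924826957626503/18014398509481984 → NEW=255, ERR=-947746792960279417/18014398509481984
(5,0): OLD=84117281215437/549755813888 → NEW=255, ERR=-56070451326003/549755813888
(5,1): OLD=511634326847983/4398046511104 → NEW=0, ERR=511634326847983/4398046511104
(5,2): OLD=7367064664350713/35184372088832 → NEW=255, ERR=-1604950218301447/35184372088832
(5,3): OLD=47459410885271229/281474976710656 → NEW=255, ERR=-24316708175946051/281474976710656
(5,4): OLD=2284852740930916671/18014398509481984 → NEW=0, ERR=2284852740930916671/18014398509481984
(5,5): OLD=35157626642071708879/144115188075855872 → NEW=255, ERR=-1591746317271538481/144115188075855872
(5,6): OLD=349509640654063099713/2305843009213693952 → NEW=255, ERR=-238480326695428858047/2305843009213693952
(6,0): OLD=11536246414417365/70368744177664 → NEW=255, ERR=-6407783350886955/70368744177664
(6,1): OLD=187561026377978329/1125899906842624 → NEW=255, ERR=-99543449866890791/1125899906842624
(6,2): OLD=2380375016404768875/18014398509481984 → NEW=255, ERR=-2213296603513137045/18014398509481984
(6,3): OLD=17031703912566201973/144115188075855872 → NEW=0, ERR=17031703912566201973/144115188075855872
(6,4): OLD=74325915886310479343/288230376151711744 → NEW=255, ERR=827169967623984623/288230376151711744
(6,5): OLD=6210616826388367608379/36893488147419103232 → NEW=255, ERR=-3197222651203503715781/36893488147419103232
(6,6): OLD=66747957354721491409645/590295810358705651712 → NEW=0, ERR=66747957354721491409645/590295810358705651712
Output grid:
  Row 0: .......  (7 black, running=7)
  Row 1: .#.#.#.  (4 black, running=11)
  Row 2: .#...#.  (5 black, running=16)
  Row 3: .#.#.#.  (4 black, running=20)
  Row 4: #.#.#.#  (3 black, running=23)
  Row 5: #.##.##  (2 black, running=25)
  Row 6: ###.##.  (2 black, running=27)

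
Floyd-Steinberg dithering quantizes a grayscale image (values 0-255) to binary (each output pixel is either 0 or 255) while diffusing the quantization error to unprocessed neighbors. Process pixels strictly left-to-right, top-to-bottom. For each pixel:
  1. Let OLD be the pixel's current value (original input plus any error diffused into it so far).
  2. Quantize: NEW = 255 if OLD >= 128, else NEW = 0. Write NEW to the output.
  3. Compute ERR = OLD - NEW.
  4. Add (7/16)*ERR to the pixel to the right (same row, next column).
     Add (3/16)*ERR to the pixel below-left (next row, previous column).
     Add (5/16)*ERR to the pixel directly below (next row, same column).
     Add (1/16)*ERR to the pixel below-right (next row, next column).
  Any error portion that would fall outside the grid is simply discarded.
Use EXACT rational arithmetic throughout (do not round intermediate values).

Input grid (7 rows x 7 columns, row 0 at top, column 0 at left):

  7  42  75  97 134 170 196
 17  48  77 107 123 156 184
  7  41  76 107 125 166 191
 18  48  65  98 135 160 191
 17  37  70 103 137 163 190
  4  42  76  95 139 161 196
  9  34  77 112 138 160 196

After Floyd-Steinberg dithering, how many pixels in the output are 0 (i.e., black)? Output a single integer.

Answer: 29

Derivation:
(0,0): OLD=7 → NEW=0, ERR=7
(0,1): OLD=721/16 → NEW=0, ERR=721/16
(0,2): OLD=24247/256 → NEW=0, ERR=24247/256
(0,3): OLD=567041/4096 → NEW=255, ERR=-477439/4096
(0,4): OLD=5439751/65536 → NEW=0, ERR=5439751/65536
(0,5): OLD=216336177/1048576 → NEW=255, ERR=-51050703/1048576
(0,6): OLD=2930979415/16777216 → NEW=255, ERR=-1347210665/16777216
(1,0): OLD=7075/256 → NEW=0, ERR=7075/256
(1,1): OLD=189173/2048 → NEW=0, ERR=189173/2048
(1,2): OLD=8386713/65536 → NEW=0, ERR=8386713/65536
(1,3): OLD=38808997/262144 → NEW=255, ERR=-28037723/262144
(1,4): OLD=1438344911/16777216 → NEW=0, ERR=1438344911/16777216
(1,5): OLD=22605616767/134217728 → NEW=255, ERR=-11619903873/134217728
(1,6): OLD=253374747537/2147483648 → NEW=0, ERR=253374747537/2147483648
(2,0): OLD=1079895/32768 → NEW=0, ERR=1079895/32768
(2,1): OLD=115349165/1048576 → NEW=0, ERR=115349165/1048576
(2,2): OLD=2513853511/16777216 → NEW=255, ERR=-1764336569/16777216
(2,3): OLD=6931099855/134217728 → NEW=0, ERR=6931099855/134217728
(2,4): OLD=162635962815/1073741824 → NEW=255, ERR=-111168202305/1073741824
(2,5): OLD=4162001818197/34359738368 → NEW=0, ERR=4162001818197/34359738368
(2,6): OLD=151432657591459/549755813888 → NEW=255, ERR=11244925050019/549755813888
(3,0): OLD=820820583/16777216 → NEW=0, ERR=820820583/16777216
(3,1): OLD=11559237851/134217728 → NEW=0, ERR=11559237851/134217728
(3,2): OLD=92742816001/1073741824 → NEW=0, ERR=92742816001/1073741824
(3,3): OLD=540912184727/4294967296 → NEW=0, ERR=540912184727/4294967296
(3,4): OLD=100981571868263/549755813888 → NEW=255, ERR=-39206160673177/549755813888
(3,5): OLD=721354279933349/4398046511104 → NEW=255, ERR=-400147580398171/4398046511104
(3,6): OLD=11621930309876603/70368744177664 → NEW=255, ERR=-6322099455427717/70368744177664
(4,0): OLD=104017758889/2147483648 → NEW=0, ERR=104017758889/2147483648
(4,1): OLD=3585695590549/34359738368 → NEW=0, ERR=3585695590549/34359738368
(4,2): OLD=94362683989467/549755813888 → NEW=255, ERR=-45825048551973/549755813888
(4,3): OLD=430635939710937/4398046511104 → NEW=0, ERR=430635939710937/4398046511104
(4,4): OLD=5220087219677691/35184372088832 → NEW=255, ERR=-3751927662974469/35184372088832
(4,5): OLD=74998204169401659/1125899906842624 → NEW=0, ERR=74998204169401659/1125899906842624
(4,6): OLD=3339517408971239437/18014398509481984 → NEW=255, ERR=-1254154210946666483/18014398509481984
(5,0): OLD=21277530738319/549755813888 → NEW=0, ERR=21277530738319/549755813888
(5,1): OLD=347193834982277/4398046511104 → NEW=0, ERR=347193834982277/4398046511104
(5,2): OLD=3848128157511283/35184372088832 → NEW=0, ERR=3848128157511283/35184372088832
(5,3): OLD=41726997084895711/281474976710656 → NEW=255, ERR=-30049121976321569/281474976710656
(5,4): OLD=1397554964479281653/18014398509481984 → NEW=0, ERR=1397554964479281653/18014398509481984
(5,5): OLD=28252191024524883749/144115188075855872 → NEW=255, ERR=-8497181934818363611/144115188075855872
(5,6): OLD=351898557957972222347/2305843009213693952 → NEW=255, ERR=-236091409391519735413/2305843009213693952
(6,0): OLD=2526001432078567/70368744177664 → NEW=0, ERR=2526001432078567/70368744177664
(6,1): OLD=109550406535353875/1125899906842624 → NEW=0, ERR=109550406535353875/1125899906842624
(6,2): OLD=2497954194218999257/18014398509481984 → NEW=255, ERR=-2095717425698906663/18014398509481984
(6,3): OLD=7079483813380044231/144115188075855872 → NEW=0, ERR=7079483813380044231/144115188075855872
(6,4): OLD=47848528035998700869/288230376151711744 → NEW=255, ERR=-25650217882687793851/288230376151711744
(6,5): OLD=3257384154649859817929/36893488147419103232 → NEW=0, ERR=3257384154649859817929/36893488147419103232
(6,6): OLD=117437076586220246543599/590295810358705651712 → NEW=255, ERR=-33088355055249694642961/590295810358705651712
Output grid:
  Row 0: ...#.##  (4 black, running=4)
  Row 1: ...#.#.  (5 black, running=9)
  Row 2: ..#.#.#  (4 black, running=13)
  Row 3: ....###  (4 black, running=17)
  Row 4: ..#.#.#  (4 black, running=21)
  Row 5: ...#.##  (4 black, running=25)
  Row 6: ..#.#.#  (4 black, running=29)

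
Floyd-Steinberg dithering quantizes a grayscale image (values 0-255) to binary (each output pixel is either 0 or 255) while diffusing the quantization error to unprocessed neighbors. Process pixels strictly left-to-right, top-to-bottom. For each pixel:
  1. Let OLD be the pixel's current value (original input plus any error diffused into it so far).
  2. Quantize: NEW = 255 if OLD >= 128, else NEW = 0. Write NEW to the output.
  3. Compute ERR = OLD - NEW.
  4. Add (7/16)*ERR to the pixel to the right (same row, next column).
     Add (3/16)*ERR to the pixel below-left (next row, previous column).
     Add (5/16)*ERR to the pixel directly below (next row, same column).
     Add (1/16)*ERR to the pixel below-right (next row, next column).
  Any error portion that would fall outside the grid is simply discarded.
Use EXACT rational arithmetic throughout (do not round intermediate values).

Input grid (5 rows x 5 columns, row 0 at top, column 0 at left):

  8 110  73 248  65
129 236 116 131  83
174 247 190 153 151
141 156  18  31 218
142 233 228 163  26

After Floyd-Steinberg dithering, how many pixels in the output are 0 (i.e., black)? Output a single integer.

Answer: 11

Derivation:
(0,0): OLD=8 → NEW=0, ERR=8
(0,1): OLD=227/2 → NEW=0, ERR=227/2
(0,2): OLD=3925/32 → NEW=0, ERR=3925/32
(0,3): OLD=154451/512 → NEW=255, ERR=23891/512
(0,4): OLD=699717/8192 → NEW=0, ERR=699717/8192
(1,0): OLD=4889/32 → NEW=255, ERR=-3271/32
(1,1): OLD=64063/256 → NEW=255, ERR=-1217/256
(1,2): OLD=1377019/8192 → NEW=255, ERR=-711941/8192
(1,3): OLD=4300519/32768 → NEW=255, ERR=-4055321/32768
(1,4): OLD=30652021/524288 → NEW=0, ERR=30652021/524288
(2,0): OLD=578213/4096 → NEW=255, ERR=-466267/4096
(2,1): OLD=22679127/131072 → NEW=255, ERR=-10744233/131072
(2,2): OLD=217007013/2097152 → NEW=0, ERR=217007013/2097152
(2,3): OLD=5540741823/33554432 → NEW=255, ERR=-3015638337/33554432
(2,4): OLD=65614037369/536870912 → NEW=0, ERR=65614037369/536870912
(3,0): OLD=188863013/2097152 → NEW=0, ERR=188863013/2097152
(3,1): OLD=3054643089/16777216 → NEW=255, ERR=-1223546991/16777216
(3,2): OLD=-1902859077/536870912 → NEW=0, ERR=-1902859077/536870912
(3,3): OLD=33014099911/1073741824 → NEW=0, ERR=33014099911/1073741824
(3,4): OLD=4535950128395/17179869184 → NEW=255, ERR=155083486475/17179869184
(4,0): OLD=42001714299/268435456 → NEW=255, ERR=-26449326981/268435456
(4,1): OLD=1478037017739/8589934592 → NEW=255, ERR=-712396303221/8589934592
(4,2): OLD=26362960881381/137438953472 → NEW=255, ERR=-8683972253979/137438953472
(4,3): OLD=322016880571851/2199023255552 → NEW=255, ERR=-238734049593909/2199023255552
(4,4): OLD=-589478364886003/35184372088832 → NEW=0, ERR=-589478364886003/35184372088832
Output grid:
  Row 0: ...#.  (4 black, running=4)
  Row 1: ####.  (1 black, running=5)
  Row 2: ##.#.  (2 black, running=7)
  Row 3: .#..#  (3 black, running=10)
  Row 4: ####.  (1 black, running=11)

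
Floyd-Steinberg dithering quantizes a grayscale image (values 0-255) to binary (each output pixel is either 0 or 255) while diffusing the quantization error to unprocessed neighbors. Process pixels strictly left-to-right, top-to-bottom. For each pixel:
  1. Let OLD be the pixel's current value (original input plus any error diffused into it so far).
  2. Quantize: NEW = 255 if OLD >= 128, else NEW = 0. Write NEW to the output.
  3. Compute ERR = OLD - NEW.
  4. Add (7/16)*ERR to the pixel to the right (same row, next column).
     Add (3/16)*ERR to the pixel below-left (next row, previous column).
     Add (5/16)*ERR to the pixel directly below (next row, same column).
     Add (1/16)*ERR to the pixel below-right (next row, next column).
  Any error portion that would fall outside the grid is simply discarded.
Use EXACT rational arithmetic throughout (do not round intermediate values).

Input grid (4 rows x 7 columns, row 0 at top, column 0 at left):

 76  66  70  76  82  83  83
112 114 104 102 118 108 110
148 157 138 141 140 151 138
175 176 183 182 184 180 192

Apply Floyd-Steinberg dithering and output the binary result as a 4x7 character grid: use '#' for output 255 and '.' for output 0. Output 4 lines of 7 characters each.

Answer: ....#..
#.#.#.#
##.#.#.
.######

Derivation:
(0,0): OLD=76 → NEW=0, ERR=76
(0,1): OLD=397/4 → NEW=0, ERR=397/4
(0,2): OLD=7259/64 → NEW=0, ERR=7259/64
(0,3): OLD=128637/1024 → NEW=0, ERR=128637/1024
(0,4): OLD=2243947/16384 → NEW=255, ERR=-1933973/16384
(0,5): OLD=8220141/262144 → NEW=0, ERR=8220141/262144
(0,6): OLD=405668219/4194304 → NEW=0, ERR=405668219/4194304
(1,0): OLD=9879/64 → NEW=255, ERR=-6441/64
(1,1): OLD=65025/512 → NEW=0, ERR=65025/512
(1,2): OLD=3682549/16384 → NEW=255, ERR=-495371/16384
(1,3): OLD=7404609/65536 → NEW=0, ERR=7404609/65536
(1,4): OLD=605130579/4194304 → NEW=255, ERR=-464416941/4194304
(1,5): OLD=2688178787/33554432 → NEW=0, ERR=2688178787/33554432
(1,6): OLD=95151958637/536870912 → NEW=255, ERR=-41750123923/536870912
(2,0): OLD=1149851/8192 → NEW=255, ERR=-939109/8192
(2,1): OLD=35278073/262144 → NEW=255, ERR=-31568647/262144
(2,2): OLD=440351851/4194304 → NEW=0, ERR=440351851/4194304
(2,3): OLD=6697110931/33554432 → NEW=255, ERR=-1859269229/33554432
(2,4): OLD=27713030803/268435456 → NEW=0, ERR=27713030803/268435456
(2,5): OLD=1715421117377/8589934592 → NEW=255, ERR=-475012203583/8589934592
(2,6): OLD=12989654009687/137438953472 → NEW=0, ERR=12989654009687/137438953472
(3,0): OLD=489039819/4194304 → NEW=0, ERR=489039819/4194304
(3,1): OLD=6774589391/33554432 → NEW=255, ERR=-1781790769/33554432
(3,2): OLD=46885160525/268435456 → NEW=255, ERR=-21565880755/268435456
(3,3): OLD=166918431075/1073741824 → NEW=255, ERR=-106885734045/1073741824
(3,4): OLD=21836241727435/137438953472 → NEW=255, ERR=-13210691407925/137438953472
(3,5): OLD=159253201828721/1099511627776 → NEW=255, ERR=-121122263254159/1099511627776
(3,6): OLD=2988628476077615/17592186044416 → NEW=255, ERR=-1497378965248465/17592186044416
Row 0: ....#..
Row 1: #.#.#.#
Row 2: ##.#.#.
Row 3: .######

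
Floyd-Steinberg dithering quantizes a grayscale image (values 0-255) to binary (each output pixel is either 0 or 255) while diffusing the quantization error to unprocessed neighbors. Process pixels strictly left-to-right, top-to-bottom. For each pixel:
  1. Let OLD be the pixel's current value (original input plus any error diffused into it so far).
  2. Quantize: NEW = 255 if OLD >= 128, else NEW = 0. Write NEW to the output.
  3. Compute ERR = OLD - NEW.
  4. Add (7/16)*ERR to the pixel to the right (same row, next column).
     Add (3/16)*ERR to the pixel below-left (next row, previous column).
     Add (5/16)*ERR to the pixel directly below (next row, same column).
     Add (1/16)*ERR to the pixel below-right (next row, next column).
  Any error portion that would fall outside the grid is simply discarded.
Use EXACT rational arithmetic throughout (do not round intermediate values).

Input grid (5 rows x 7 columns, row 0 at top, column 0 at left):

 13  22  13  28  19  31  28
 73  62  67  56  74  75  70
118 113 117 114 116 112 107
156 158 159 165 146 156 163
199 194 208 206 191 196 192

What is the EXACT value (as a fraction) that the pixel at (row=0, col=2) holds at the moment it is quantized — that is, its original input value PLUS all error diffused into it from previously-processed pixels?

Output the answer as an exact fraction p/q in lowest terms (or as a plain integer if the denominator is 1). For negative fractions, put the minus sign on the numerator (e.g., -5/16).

(0,0): OLD=13 → NEW=0, ERR=13
(0,1): OLD=443/16 → NEW=0, ERR=443/16
(0,2): OLD=6429/256 → NEW=0, ERR=6429/256
Target (0,2): original=13, with diffused error = 6429/256

Answer: 6429/256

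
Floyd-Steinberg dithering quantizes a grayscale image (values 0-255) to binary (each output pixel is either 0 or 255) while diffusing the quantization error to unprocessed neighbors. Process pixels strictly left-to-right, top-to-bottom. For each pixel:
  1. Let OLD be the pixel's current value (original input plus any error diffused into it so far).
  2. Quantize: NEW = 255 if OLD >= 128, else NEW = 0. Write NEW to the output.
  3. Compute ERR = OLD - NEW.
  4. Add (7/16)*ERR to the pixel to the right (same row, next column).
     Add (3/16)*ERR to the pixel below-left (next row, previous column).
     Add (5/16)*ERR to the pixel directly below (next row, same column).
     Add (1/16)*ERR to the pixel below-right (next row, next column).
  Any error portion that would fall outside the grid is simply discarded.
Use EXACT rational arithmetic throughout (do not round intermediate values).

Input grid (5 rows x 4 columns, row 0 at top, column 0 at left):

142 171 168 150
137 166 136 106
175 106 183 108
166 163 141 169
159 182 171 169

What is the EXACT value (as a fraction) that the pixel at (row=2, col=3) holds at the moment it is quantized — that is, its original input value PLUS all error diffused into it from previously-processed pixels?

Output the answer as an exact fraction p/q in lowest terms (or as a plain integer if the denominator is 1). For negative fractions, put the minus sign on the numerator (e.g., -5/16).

(0,0): OLD=142 → NEW=255, ERR=-113
(0,1): OLD=1945/16 → NEW=0, ERR=1945/16
(0,2): OLD=56623/256 → NEW=255, ERR=-8657/256
(0,3): OLD=553801/4096 → NEW=255, ERR=-490679/4096
(1,0): OLD=31867/256 → NEW=0, ERR=31867/256
(1,1): OLD=501853/2048 → NEW=255, ERR=-20387/2048
(1,2): OLD=6960801/65536 → NEW=0, ERR=6960801/65536
(1,3): OLD=118404151/1048576 → NEW=0, ERR=118404151/1048576
(2,0): OLD=6947919/32768 → NEW=255, ERR=-1407921/32768
(2,1): OLD=117216597/1048576 → NEW=0, ERR=117216597/1048576
(2,2): OLD=599048137/2097152 → NEW=255, ERR=64274377/2097152
(2,3): OLD=5480586437/33554432 → NEW=255, ERR=-3075793723/33554432
Target (2,3): original=108, with diffused error = 5480586437/33554432

Answer: 5480586437/33554432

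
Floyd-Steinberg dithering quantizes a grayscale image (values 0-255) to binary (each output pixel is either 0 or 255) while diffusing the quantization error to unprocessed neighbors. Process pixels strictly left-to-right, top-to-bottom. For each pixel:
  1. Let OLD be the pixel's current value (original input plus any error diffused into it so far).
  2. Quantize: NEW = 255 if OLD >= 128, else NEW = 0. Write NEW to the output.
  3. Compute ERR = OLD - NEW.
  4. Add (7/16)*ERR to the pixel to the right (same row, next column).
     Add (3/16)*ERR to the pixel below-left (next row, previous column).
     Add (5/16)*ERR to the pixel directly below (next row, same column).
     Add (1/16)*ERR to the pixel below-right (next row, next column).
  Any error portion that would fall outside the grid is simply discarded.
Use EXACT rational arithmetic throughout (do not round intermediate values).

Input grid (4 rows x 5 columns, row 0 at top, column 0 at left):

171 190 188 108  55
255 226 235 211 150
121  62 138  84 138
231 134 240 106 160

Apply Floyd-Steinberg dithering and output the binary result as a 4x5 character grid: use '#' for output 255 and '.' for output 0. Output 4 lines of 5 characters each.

(0,0): OLD=171 → NEW=255, ERR=-84
(0,1): OLD=613/4 → NEW=255, ERR=-407/4
(0,2): OLD=9183/64 → NEW=255, ERR=-7137/64
(0,3): OLD=60633/1024 → NEW=0, ERR=60633/1024
(0,4): OLD=1325551/16384 → NEW=0, ERR=1325551/16384
(1,0): OLD=13419/64 → NEW=255, ERR=-2901/64
(1,1): OLD=75885/512 → NEW=255, ERR=-54675/512
(1,2): OLD=2591537/16384 → NEW=255, ERR=-1586383/16384
(1,3): OLD=12801981/65536 → NEW=255, ERR=-3909699/65536
(1,4): OLD=160310039/1048576 → NEW=255, ERR=-107076841/1048576
(2,0): OLD=711167/8192 → NEW=0, ERR=711167/8192
(2,1): OLD=11959461/262144 → NEW=0, ERR=11959461/262144
(2,2): OLD=460709551/4194304 → NEW=0, ERR=460709551/4194304
(2,3): OLD=5919971613/67108864 → NEW=0, ERR=5919971613/67108864
(2,4): OLD=151348052107/1073741824 → NEW=255, ERR=-122456113013/1073741824
(3,0): OLD=1118549327/4194304 → NEW=255, ERR=49001807/4194304
(3,1): OLD=6019301731/33554432 → NEW=255, ERR=-2537078429/33554432
(3,2): OLD=279857240689/1073741824 → NEW=255, ERR=6053075569/1073741824
(3,3): OLD=260951087193/2147483648 → NEW=0, ERR=260951087193/2147483648
(3,4): OLD=6289093710717/34359738368 → NEW=255, ERR=-2472639573123/34359738368
Row 0: ###..
Row 1: #####
Row 2: ....#
Row 3: ###.#

Answer: ###..
#####
....#
###.#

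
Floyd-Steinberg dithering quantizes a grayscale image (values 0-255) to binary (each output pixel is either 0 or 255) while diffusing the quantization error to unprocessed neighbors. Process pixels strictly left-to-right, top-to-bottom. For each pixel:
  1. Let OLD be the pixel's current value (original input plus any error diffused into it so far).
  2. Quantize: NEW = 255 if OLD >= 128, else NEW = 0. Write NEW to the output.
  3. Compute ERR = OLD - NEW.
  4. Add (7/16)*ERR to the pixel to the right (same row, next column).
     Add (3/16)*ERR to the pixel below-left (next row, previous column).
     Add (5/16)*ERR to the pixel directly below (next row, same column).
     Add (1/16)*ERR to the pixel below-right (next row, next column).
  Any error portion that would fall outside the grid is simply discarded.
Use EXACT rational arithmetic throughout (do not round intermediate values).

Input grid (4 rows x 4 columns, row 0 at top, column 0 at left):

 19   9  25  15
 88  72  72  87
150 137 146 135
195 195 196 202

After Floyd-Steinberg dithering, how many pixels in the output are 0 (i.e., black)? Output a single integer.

Answer: 9

Derivation:
(0,0): OLD=19 → NEW=0, ERR=19
(0,1): OLD=277/16 → NEW=0, ERR=277/16
(0,2): OLD=8339/256 → NEW=0, ERR=8339/256
(0,3): OLD=119813/4096 → NEW=0, ERR=119813/4096
(1,0): OLD=24879/256 → NEW=0, ERR=24879/256
(1,1): OLD=260553/2048 → NEW=0, ERR=260553/2048
(1,2): OLD=9463805/65536 → NEW=255, ERR=-7247875/65536
(1,3): OLD=52210811/1048576 → NEW=0, ERR=52210811/1048576
(2,0): OLD=6692019/32768 → NEW=255, ERR=-1663821/32768
(2,1): OLD=146675297/1048576 → NEW=255, ERR=-120711583/1048576
(2,2): OLD=164337253/2097152 → NEW=0, ERR=164337253/2097152
(2,3): OLD=5970385201/33554432 → NEW=255, ERR=-2585994959/33554432
(3,0): OLD=2643211011/16777216 → NEW=255, ERR=-1634979069/16777216
(3,1): OLD=34335351517/268435456 → NEW=0, ERR=34335351517/268435456
(3,2): OLD=1094370848291/4294967296 → NEW=255, ERR=-845812189/4294967296
(3,3): OLD=12556939535733/68719476736 → NEW=255, ERR=-4966527031947/68719476736
Output grid:
  Row 0: ....  (4 black, running=4)
  Row 1: ..#.  (3 black, running=7)
  Row 2: ##.#  (1 black, running=8)
  Row 3: #.##  (1 black, running=9)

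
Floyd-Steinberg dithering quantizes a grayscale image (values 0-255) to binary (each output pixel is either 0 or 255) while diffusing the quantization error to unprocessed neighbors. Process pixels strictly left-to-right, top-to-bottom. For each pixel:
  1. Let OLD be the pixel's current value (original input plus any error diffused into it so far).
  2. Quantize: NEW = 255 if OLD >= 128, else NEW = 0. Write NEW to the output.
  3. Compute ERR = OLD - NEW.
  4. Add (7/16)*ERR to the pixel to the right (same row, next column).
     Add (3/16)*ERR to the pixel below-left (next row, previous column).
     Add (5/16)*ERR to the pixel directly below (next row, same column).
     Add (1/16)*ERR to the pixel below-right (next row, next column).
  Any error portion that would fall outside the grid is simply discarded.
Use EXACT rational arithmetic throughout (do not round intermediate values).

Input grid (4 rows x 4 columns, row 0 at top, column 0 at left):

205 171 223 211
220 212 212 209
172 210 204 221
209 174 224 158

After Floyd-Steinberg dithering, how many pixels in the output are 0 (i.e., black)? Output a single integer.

Answer: 3

Derivation:
(0,0): OLD=205 → NEW=255, ERR=-50
(0,1): OLD=1193/8 → NEW=255, ERR=-847/8
(0,2): OLD=22615/128 → NEW=255, ERR=-10025/128
(0,3): OLD=361953/2048 → NEW=255, ERR=-160287/2048
(1,0): OLD=23619/128 → NEW=255, ERR=-9021/128
(1,1): OLD=133397/1024 → NEW=255, ERR=-127723/1024
(1,2): OLD=3659001/32768 → NEW=0, ERR=3659001/32768
(1,3): OLD=119799839/524288 → NEW=255, ERR=-13893601/524288
(2,0): OLD=2074039/16384 → NEW=0, ERR=2074039/16384
(2,1): OLD=127368973/524288 → NEW=255, ERR=-6324467/524288
(2,2): OLD=231581233/1048576 → NEW=255, ERR=-35805647/1048576
(2,3): OLD=3435277229/16777216 → NEW=255, ERR=-842912851/16777216
(3,0): OLD=2066091911/8388608 → NEW=255, ERR=-73003129/8388608
(3,1): OLD=22539477849/134217728 → NEW=255, ERR=-11686042791/134217728
(3,2): OLD=354469451559/2147483648 → NEW=255, ERR=-193138878681/2147483648
(3,3): OLD=3464072321681/34359738368 → NEW=0, ERR=3464072321681/34359738368
Output grid:
  Row 0: ####  (0 black, running=0)
  Row 1: ##.#  (1 black, running=1)
  Row 2: .###  (1 black, running=2)
  Row 3: ###.  (1 black, running=3)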